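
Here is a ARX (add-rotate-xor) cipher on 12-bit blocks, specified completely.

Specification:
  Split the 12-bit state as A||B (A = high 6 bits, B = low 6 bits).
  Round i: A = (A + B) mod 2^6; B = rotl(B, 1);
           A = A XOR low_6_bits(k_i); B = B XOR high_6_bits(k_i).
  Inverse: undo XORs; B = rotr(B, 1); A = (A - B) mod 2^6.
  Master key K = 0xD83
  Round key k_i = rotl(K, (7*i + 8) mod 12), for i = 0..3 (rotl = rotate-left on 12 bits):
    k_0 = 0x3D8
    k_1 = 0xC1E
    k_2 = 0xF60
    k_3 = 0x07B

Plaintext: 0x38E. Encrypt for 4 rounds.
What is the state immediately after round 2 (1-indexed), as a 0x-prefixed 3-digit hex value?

0x256

s_0 = plaintext = 0x38E
s_1 = Round(s_0, k_0) = 0x113
s_2 = Round(s_1, k_1) = 0x256
s_3 = Round(s_2, k_2) = 0xFD1
s_4 = Round(s_3, k_3) = 0xAE3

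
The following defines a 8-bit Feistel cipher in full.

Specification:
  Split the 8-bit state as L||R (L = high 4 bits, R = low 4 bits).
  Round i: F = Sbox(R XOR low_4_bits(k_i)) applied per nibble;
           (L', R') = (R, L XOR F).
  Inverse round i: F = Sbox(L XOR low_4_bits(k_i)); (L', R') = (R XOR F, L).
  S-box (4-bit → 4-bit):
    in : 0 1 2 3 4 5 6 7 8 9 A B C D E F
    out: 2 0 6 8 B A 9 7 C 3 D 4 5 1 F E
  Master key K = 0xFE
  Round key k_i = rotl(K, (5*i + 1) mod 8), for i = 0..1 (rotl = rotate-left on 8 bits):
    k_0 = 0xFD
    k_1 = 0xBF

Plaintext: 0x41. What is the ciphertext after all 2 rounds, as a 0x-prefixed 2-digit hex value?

0x1E

s_0 = plaintext = 0x41
s_1 = Round(s_0, k_0) = 0x11
s_2 = Round(s_1, k_1) = 0x1E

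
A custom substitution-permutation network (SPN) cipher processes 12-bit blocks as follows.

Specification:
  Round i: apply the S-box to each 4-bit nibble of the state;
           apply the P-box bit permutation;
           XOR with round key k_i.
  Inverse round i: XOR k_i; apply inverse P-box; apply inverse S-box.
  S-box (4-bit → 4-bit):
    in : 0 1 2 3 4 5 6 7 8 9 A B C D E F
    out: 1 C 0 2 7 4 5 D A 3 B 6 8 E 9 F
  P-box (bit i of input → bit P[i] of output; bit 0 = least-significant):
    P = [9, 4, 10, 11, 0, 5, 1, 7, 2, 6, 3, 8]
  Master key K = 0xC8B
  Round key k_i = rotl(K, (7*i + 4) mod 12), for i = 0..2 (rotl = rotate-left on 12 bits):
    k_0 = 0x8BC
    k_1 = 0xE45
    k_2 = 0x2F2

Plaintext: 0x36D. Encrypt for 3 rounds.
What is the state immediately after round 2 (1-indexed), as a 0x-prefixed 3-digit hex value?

s_0 = plaintext = 0x36D
s_1 = Round(s_0, k_0) = 0x4EF
s_2 = Round(s_1, k_1) = 0x098
s_3 = Round(s_2, k_2) = 0xAC7

0x098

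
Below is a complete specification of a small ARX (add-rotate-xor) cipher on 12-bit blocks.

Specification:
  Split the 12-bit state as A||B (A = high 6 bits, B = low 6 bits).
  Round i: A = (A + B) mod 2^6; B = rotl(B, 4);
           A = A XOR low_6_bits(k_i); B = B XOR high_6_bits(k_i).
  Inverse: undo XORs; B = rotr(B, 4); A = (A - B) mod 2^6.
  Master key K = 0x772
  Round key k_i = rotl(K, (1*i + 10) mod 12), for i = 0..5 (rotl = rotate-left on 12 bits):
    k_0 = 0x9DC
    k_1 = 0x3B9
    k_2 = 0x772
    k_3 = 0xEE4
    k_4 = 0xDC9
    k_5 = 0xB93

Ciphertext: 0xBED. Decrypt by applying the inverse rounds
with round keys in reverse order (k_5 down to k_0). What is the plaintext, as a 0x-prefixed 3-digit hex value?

s_0 = ciphertext = 0xBED
s_1 = InvRound(s_0, k_5) = 0xC0C
s_2 = InvRound(s_1, k_4) = 0x2AF
s_3 = InvRound(s_2, k_3) = 0x751
s_4 = InvRound(s_3, k_2) = 0xFF0
s_5 = InvRound(s_4, k_1) = 0x2FB
s_6 = InvRound(s_5, k_0) = 0x9B1

0x9B1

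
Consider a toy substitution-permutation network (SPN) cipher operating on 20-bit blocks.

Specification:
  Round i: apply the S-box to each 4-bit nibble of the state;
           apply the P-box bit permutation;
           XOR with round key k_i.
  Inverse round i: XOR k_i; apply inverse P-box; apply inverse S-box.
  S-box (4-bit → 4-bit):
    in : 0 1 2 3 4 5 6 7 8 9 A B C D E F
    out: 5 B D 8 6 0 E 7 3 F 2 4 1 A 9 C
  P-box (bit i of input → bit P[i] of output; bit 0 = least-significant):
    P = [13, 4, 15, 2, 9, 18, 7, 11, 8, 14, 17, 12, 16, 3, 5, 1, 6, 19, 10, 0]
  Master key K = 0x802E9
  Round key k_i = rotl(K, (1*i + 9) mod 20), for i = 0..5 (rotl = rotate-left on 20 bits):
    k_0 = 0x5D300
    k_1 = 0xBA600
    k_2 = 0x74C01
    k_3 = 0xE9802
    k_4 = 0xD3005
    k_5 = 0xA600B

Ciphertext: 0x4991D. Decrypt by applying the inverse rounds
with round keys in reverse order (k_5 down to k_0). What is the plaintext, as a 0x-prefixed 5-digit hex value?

s_0 = ciphertext = 0x4991D
s_1 = InvRound(s_0, k_5) = 0xA39D9
s_2 = InvRound(s_1, k_4) = 0xC806D
s_3 = InvRound(s_2, k_3) = 0xE6F33
s_4 = InvRound(s_3, k_2) = 0xA2CC8
s_5 = InvRound(s_4, k_1) = 0xC852B
s_6 = InvRound(s_5, k_0) = 0x69DC5

0x69DC5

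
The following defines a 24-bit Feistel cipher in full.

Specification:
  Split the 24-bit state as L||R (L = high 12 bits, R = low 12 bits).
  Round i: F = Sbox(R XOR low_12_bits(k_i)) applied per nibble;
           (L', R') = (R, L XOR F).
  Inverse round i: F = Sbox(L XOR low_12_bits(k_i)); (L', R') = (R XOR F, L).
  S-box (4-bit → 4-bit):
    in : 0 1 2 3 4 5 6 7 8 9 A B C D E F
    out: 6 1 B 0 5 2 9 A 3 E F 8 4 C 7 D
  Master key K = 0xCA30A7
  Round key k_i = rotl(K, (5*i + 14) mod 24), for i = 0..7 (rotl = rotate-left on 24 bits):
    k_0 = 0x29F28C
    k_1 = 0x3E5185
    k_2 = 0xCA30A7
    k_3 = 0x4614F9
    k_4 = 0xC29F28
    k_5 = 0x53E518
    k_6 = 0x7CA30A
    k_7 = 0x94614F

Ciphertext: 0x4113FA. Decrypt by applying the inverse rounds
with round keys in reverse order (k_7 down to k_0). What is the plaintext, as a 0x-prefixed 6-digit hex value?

0xA78688

s_0 = ciphertext = 0x4113FA
s_1 = InvRound(s_0, k_7) = 0x1DD411
s_2 = InvRound(s_1, k_6) = 0xFDB1DD
s_3 = InvRound(s_2, k_5) = 0xE9DFDB
s_4 = InvRound(s_3, k_4) = 0xE59E9D
s_5 = InvRound(s_4, k_3) = 0x16BE59
s_6 = InvRound(s_5, k_2) = 0xF1D16B
s_7 = InvRound(s_6, k_1) = 0x688F1D
s_8 = InvRound(s_7, k_0) = 0xA78688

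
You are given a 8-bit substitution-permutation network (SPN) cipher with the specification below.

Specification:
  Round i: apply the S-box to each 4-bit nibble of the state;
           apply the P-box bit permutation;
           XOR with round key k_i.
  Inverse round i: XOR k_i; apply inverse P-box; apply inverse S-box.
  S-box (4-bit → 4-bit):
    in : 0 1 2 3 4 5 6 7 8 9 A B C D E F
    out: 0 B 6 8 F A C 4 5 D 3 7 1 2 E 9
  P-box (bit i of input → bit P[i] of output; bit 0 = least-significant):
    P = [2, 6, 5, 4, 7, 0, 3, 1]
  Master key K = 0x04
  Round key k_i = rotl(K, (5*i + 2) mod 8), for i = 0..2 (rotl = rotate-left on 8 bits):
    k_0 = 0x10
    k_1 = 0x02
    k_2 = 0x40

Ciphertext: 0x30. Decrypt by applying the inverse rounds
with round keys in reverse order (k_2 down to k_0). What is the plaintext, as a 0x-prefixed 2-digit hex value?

0x7B

s_0 = ciphertext = 0x30
s_1 = InvRound(s_0, k_2) = 0x0E
s_2 = InvRound(s_1, k_1) = 0x7C
s_3 = InvRound(s_2, k_0) = 0x7B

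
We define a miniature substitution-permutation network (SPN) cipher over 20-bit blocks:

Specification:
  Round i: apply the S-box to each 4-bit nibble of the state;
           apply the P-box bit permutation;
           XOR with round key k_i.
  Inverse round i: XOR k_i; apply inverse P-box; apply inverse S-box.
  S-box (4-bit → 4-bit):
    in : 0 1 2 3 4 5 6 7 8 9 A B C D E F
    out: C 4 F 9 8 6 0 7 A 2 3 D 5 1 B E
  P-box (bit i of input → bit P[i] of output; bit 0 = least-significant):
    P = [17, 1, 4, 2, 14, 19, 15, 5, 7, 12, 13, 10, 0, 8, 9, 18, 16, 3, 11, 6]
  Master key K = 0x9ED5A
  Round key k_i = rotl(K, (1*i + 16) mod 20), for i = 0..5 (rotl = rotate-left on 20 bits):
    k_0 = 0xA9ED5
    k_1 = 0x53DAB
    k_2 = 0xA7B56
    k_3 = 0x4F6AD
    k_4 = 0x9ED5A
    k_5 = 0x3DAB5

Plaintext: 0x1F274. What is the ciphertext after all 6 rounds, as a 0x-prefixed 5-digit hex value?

0x2CE8F

s_0 = plaintext = 0x1F274
s_1 = Round(s_0, k_0) = 0x66151
s_2 = Round(s_1, k_1) = 0xD9DBB
s_3 = Round(s_2, k_2) = 0x9BAE2
s_4 = Round(s_3, k_3) = 0xAA412
s_5 = Round(s_4, k_4) = 0xA6845
s_6 = Round(s_5, k_5) = 0x2CE8F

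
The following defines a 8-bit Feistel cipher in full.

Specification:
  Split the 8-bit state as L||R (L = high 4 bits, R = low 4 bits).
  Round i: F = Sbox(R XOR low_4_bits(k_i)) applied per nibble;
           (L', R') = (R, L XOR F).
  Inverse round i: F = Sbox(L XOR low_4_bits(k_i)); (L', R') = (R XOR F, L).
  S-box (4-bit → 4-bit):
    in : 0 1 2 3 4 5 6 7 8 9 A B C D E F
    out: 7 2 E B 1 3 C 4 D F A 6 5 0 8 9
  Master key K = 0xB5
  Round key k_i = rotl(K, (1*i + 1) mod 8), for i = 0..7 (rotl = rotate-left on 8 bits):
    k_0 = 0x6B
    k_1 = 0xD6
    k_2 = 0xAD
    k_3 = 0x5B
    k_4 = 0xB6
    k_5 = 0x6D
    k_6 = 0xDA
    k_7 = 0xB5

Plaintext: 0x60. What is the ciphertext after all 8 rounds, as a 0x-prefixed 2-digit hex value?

0x44

s_0 = plaintext = 0x60
s_1 = Round(s_0, k_0) = 0x00
s_2 = Round(s_1, k_1) = 0x0C
s_3 = Round(s_2, k_2) = 0xC2
s_4 = Round(s_3, k_3) = 0x23
s_5 = Round(s_4, k_4) = 0x31
s_6 = Round(s_5, k_5) = 0x16
s_7 = Round(s_6, k_6) = 0x64
s_8 = Round(s_7, k_7) = 0x44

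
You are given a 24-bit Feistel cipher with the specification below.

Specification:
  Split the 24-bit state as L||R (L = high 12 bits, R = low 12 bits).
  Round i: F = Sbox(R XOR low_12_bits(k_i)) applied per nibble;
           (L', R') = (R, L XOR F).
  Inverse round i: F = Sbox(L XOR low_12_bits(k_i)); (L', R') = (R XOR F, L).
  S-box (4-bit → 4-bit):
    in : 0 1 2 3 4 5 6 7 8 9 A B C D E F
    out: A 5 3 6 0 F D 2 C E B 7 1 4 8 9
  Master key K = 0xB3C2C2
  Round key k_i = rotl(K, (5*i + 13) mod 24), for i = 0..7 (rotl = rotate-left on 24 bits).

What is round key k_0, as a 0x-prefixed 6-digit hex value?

0x585678

K = 0xB3C2C2
k_0 = rotl(K, (5*0+13) mod 24) = rotl(K, 13) = 0x585678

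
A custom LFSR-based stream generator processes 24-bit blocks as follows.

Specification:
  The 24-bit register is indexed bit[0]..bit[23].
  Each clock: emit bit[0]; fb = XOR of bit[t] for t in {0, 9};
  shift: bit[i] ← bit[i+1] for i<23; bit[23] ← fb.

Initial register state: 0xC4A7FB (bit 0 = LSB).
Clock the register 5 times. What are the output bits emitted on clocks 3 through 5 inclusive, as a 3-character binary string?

reg_0 = 0xC4A7FB
clock 1: out=1, reg = 0x6253FD
clock 2: out=1, reg = 0x3129FE
clock 3: out=0, reg = 0x1894FF
clock 4: out=1, reg = 0x8C4A7F
clock 5: out=1, reg = 0x46253F

011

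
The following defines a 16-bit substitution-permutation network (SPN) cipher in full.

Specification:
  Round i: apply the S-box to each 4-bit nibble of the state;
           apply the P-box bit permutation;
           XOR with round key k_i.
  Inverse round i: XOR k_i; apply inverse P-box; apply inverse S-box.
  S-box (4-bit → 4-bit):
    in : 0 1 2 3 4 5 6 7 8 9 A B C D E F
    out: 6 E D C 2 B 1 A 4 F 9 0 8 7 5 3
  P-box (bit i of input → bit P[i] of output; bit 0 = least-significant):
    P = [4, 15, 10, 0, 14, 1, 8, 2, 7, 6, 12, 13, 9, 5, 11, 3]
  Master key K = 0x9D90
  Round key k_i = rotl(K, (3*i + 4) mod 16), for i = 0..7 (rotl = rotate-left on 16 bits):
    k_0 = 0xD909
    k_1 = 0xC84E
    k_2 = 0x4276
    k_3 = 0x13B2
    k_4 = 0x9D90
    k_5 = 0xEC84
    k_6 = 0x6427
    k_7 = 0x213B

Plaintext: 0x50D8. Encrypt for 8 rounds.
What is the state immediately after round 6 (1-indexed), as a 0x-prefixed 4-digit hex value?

0x1FD1

s_0 = plaintext = 0x50D8
s_1 = Round(s_0, k_0) = 0x8E63
s_2 = Round(s_1, k_1) = 0x94CF
s_3 = Round(s_2, k_2) = 0xC80A
s_4 = Round(s_3, k_3) = 0x02A9
s_5 = Round(s_4, k_4) = 0x6125
s_6 = Round(s_5, k_5) = 0x1FD1
s_7 = Round(s_6, k_6) = 0xA9CC
s_8 = Round(s_7, k_7) = 0x13F6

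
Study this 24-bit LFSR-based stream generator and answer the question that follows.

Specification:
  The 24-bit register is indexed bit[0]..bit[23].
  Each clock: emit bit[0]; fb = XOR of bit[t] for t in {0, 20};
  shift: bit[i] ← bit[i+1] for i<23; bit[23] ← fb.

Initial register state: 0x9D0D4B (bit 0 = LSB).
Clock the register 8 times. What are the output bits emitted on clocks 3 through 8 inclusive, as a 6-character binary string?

010010

reg_0 = 0x9D0D4B
clock 1: out=1, reg = 0x4E86A5
clock 2: out=1, reg = 0xA74352
clock 3: out=0, reg = 0x53A1A9
clock 4: out=1, reg = 0x29D0D4
clock 5: out=0, reg = 0x14E86A
clock 6: out=0, reg = 0x8A7435
clock 7: out=1, reg = 0xC53A1A
clock 8: out=0, reg = 0x629D0D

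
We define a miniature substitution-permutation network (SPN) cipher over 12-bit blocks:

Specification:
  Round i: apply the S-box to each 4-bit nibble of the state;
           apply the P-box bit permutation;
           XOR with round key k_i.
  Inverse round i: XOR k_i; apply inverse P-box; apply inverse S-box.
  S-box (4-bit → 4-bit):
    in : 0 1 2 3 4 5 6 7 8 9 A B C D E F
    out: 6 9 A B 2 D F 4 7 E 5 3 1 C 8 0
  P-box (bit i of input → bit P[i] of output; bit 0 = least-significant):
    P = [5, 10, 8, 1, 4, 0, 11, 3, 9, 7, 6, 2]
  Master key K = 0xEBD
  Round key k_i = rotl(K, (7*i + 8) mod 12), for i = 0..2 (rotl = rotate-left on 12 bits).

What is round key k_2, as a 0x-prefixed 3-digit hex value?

K = 0xEBD
k_0 = rotl(K, (7*0+8) mod 12) = rotl(K, 8) = 0xDEB
k_1 = rotl(K, (7*1+8) mod 12) = rotl(K, 3) = 0x5EF
k_2 = rotl(K, (7*2+8) mod 12) = rotl(K, 10) = 0x7AF

0x7AF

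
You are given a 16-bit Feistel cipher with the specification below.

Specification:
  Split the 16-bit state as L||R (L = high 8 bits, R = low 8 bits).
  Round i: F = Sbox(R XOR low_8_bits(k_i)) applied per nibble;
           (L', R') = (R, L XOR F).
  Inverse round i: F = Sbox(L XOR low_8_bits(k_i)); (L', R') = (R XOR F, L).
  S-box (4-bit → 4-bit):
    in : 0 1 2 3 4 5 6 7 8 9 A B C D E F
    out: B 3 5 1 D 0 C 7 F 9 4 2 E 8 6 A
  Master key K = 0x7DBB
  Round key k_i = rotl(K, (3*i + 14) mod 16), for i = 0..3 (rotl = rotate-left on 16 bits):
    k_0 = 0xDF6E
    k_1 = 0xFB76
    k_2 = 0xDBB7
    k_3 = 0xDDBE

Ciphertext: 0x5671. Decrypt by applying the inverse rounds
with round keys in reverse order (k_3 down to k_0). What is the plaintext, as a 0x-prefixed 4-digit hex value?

0x36D7

s_0 = ciphertext = 0x5671
s_1 = InvRound(s_0, k_3) = 0x1E56
s_2 = InvRound(s_1, k_2) = 0x1F1E
s_3 = InvRound(s_2, k_1) = 0xD71F
s_4 = InvRound(s_3, k_0) = 0x36D7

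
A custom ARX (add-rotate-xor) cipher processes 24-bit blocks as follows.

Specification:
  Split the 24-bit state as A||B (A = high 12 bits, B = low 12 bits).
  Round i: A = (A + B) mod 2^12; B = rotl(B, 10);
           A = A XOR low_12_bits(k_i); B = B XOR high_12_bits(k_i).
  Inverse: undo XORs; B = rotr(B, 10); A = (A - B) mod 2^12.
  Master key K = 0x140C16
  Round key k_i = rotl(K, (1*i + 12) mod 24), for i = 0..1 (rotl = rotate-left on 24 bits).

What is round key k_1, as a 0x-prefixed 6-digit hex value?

0x82C281

K = 0x140C16
k_0 = rotl(K, (1*0+12) mod 24) = rotl(K, 12) = 0xC16140
k_1 = rotl(K, (1*1+12) mod 24) = rotl(K, 13) = 0x82C281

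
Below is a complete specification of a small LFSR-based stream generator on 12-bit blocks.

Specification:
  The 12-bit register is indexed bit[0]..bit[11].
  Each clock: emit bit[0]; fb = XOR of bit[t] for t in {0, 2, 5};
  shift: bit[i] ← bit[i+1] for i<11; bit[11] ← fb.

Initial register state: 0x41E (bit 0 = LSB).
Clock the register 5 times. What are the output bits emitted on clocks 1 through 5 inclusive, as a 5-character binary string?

01111

reg_0 = 0x41E
clock 1: out=0, reg = 0xA0F
clock 2: out=1, reg = 0x507
clock 3: out=1, reg = 0x283
clock 4: out=1, reg = 0x941
clock 5: out=1, reg = 0xCA0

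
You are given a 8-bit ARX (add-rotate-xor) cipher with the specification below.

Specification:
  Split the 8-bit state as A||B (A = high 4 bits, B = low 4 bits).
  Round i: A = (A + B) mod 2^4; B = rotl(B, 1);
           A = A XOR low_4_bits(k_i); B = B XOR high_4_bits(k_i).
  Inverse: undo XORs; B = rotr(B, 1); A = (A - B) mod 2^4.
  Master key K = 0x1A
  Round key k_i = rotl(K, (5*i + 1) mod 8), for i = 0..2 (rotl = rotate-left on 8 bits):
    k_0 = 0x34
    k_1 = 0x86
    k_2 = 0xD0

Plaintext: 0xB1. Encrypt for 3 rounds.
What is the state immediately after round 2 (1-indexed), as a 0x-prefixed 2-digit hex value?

s_0 = plaintext = 0xB1
s_1 = Round(s_0, k_0) = 0x81
s_2 = Round(s_1, k_1) = 0xFA
s_3 = Round(s_2, k_2) = 0x98

0xFA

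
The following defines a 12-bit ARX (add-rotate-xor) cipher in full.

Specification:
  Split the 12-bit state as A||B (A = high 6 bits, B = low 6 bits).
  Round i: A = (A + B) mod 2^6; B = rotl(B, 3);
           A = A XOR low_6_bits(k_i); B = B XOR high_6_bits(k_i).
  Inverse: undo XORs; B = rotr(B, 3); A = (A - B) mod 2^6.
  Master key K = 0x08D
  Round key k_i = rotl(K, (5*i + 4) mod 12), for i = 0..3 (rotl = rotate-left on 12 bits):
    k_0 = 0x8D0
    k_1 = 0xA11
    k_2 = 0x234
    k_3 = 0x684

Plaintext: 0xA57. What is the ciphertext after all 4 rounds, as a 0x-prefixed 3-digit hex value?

0x1F8

s_0 = plaintext = 0xA57
s_1 = Round(s_0, k_0) = 0x419
s_2 = Round(s_1, k_1) = 0xE23
s_3 = Round(s_2, k_2) = 0xBD4
s_4 = Round(s_3, k_3) = 0x1F8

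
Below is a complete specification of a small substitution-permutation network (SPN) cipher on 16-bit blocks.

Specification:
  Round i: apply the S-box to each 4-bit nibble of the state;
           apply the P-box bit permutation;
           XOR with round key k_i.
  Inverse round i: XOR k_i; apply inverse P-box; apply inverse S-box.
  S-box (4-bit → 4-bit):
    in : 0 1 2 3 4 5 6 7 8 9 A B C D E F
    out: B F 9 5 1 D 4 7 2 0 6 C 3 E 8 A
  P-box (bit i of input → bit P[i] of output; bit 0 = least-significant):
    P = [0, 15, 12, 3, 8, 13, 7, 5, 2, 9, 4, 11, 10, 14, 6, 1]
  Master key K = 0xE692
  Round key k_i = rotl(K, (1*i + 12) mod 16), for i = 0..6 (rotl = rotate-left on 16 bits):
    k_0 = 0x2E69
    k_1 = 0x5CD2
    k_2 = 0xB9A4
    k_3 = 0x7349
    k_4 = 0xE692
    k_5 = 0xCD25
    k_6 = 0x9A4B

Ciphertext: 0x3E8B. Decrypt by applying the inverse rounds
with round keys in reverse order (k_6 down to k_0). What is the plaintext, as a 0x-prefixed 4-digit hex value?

s_0 = ciphertext = 0x3E8B
s_1 = InvRound(s_0, k_6) = 0x39A8
s_2 = InvRound(s_1, k_5) = 0xC4A1
s_3 = InvRound(s_2, k_4) = 0xEAF4
s_4 = InvRound(s_3, k_3) = 0x9551
s_5 = InvRound(s_4, k_2) = 0x35D4
s_6 = InvRound(s_5, k_1) = 0xF2C9
s_7 = InvRound(s_6, k_0) = 0xCEBA

0xCEBA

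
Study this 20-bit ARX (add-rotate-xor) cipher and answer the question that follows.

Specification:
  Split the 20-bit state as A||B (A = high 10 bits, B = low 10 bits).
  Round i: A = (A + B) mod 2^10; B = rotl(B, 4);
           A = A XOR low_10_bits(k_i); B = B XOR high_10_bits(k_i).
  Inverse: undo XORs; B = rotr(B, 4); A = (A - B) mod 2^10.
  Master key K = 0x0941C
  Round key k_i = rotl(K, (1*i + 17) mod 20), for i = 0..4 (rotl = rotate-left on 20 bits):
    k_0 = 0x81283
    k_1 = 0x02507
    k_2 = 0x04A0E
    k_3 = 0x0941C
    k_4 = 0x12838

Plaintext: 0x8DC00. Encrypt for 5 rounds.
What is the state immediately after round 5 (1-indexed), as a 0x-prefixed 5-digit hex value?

0x8691A

s_0 = plaintext = 0x8DC00
s_1 = Round(s_0, k_0) = 0x2D204
s_2 = Round(s_1, k_1) = 0xEFC41
s_3 = Round(s_2, k_2) = 0x83803
s_4 = Round(s_3, k_3) = 0x83415
s_5 = Round(s_4, k_4) = 0x8691A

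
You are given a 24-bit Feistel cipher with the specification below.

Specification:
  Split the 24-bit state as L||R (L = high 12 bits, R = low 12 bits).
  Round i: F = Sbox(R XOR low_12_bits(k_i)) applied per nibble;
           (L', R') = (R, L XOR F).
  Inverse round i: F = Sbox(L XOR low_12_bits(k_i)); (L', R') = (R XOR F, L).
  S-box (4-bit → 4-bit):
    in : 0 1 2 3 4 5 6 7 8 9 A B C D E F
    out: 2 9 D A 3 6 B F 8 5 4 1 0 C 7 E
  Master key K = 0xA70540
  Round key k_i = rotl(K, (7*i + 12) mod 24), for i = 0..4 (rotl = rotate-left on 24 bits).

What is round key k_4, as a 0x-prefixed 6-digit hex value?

K = 0xA70540
k_0 = rotl(K, (7*0+12) mod 24) = rotl(K, 12) = 0x540A70
k_1 = rotl(K, (7*1+12) mod 24) = rotl(K, 19) = 0x05382A
k_2 = rotl(K, (7*2+12) mod 24) = rotl(K, 2) = 0x9C1502
k_3 = rotl(K, (7*3+12) mod 24) = rotl(K, 9) = 0x0A814E
k_4 = rotl(K, (7*4+12) mod 24) = rotl(K, 16) = 0x40A705

0x40A705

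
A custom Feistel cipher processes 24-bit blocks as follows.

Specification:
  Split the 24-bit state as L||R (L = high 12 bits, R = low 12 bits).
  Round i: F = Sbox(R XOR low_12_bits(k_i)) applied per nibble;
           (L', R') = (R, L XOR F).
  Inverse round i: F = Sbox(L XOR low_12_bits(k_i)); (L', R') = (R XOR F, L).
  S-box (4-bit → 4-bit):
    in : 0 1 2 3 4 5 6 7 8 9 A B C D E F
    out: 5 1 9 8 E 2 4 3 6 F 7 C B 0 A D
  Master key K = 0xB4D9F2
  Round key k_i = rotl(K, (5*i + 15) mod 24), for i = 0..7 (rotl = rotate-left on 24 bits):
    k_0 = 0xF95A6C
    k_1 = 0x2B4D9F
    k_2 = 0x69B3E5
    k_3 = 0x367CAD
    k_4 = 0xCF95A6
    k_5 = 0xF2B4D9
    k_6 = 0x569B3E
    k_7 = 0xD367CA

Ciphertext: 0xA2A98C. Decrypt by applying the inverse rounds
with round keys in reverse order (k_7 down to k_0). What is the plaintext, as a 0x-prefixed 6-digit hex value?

0xB1F711

s_0 = ciphertext = 0xA2A98C
s_1 = InvRound(s_0, k_7) = 0x929A2A
s_2 = InvRound(s_1, k_6) = 0x339929
s_3 = InvRound(s_2, k_5) = 0xA8C339
s_4 = InvRound(s_3, k_4) = 0xEAEA8C
s_5 = InvRound(s_4, k_3) = 0x3D4EAE
s_6 = InvRound(s_5, k_2) = 0xB2F3D4
s_7 = InvRound(s_6, k_1) = 0x711B2F
s_8 = InvRound(s_7, k_0) = 0xB1F711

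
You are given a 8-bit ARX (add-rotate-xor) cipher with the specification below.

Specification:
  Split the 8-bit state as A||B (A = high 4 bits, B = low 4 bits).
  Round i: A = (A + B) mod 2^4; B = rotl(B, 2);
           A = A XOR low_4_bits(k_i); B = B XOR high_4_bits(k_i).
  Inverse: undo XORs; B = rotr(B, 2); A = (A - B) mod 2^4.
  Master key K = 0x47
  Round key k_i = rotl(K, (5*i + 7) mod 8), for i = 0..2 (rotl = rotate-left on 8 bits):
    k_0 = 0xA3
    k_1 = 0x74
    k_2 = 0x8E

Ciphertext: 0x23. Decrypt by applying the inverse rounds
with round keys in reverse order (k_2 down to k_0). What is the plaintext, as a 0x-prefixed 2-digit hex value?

s_0 = ciphertext = 0x23
s_1 = InvRound(s_0, k_2) = 0xEE
s_2 = InvRound(s_1, k_1) = 0x46
s_3 = InvRound(s_2, k_0) = 0x43

0x43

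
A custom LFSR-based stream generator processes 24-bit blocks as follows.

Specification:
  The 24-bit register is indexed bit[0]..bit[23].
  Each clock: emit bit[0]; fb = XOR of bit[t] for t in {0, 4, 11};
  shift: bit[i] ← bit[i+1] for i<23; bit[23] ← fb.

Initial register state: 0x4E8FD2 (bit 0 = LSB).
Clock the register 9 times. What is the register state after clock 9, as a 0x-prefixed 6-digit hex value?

reg_0 = 0x4E8FD2
clock 1: out=0, reg = 0x2747E9
clock 2: out=1, reg = 0x93A3F4
clock 3: out=0, reg = 0xC9D1FA
clock 4: out=0, reg = 0xE4E8FD
clock 5: out=1, reg = 0xF2747E
clock 6: out=0, reg = 0xF93A3F
clock 7: out=1, reg = 0xFC9D1F
clock 8: out=1, reg = 0xFE4E8F
clock 9: out=1, reg = 0x7F2747

0x7F2747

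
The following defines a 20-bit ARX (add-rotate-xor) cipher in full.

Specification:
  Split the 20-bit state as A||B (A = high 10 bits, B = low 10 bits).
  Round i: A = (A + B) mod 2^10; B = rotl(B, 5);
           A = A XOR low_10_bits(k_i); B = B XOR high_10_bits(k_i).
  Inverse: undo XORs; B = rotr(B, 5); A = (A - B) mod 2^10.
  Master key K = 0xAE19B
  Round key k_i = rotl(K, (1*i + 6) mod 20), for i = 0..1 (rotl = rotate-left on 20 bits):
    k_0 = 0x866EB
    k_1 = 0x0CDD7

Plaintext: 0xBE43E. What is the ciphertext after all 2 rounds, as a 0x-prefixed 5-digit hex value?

s_0 = plaintext = 0xBE43E
s_1 = Round(s_0, k_0) = 0x771D8
s_2 = Round(s_1, k_1) = 0x98F3D

0x98F3D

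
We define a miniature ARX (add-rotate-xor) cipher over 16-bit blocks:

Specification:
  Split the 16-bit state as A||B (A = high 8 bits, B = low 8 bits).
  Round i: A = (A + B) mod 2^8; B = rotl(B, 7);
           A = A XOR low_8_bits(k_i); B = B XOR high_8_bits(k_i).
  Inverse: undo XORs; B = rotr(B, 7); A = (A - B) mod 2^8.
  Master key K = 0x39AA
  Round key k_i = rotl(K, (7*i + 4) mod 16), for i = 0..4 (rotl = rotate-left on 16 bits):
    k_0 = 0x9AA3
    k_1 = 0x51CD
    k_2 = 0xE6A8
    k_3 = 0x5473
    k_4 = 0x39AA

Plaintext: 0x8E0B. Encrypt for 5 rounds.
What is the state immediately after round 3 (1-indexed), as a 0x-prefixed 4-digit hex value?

0xDA89

s_0 = plaintext = 0x8E0B
s_1 = Round(s_0, k_0) = 0x3A1F
s_2 = Round(s_1, k_1) = 0x94DE
s_3 = Round(s_2, k_2) = 0xDA89
s_4 = Round(s_3, k_3) = 0x1090
s_5 = Round(s_4, k_4) = 0x0A71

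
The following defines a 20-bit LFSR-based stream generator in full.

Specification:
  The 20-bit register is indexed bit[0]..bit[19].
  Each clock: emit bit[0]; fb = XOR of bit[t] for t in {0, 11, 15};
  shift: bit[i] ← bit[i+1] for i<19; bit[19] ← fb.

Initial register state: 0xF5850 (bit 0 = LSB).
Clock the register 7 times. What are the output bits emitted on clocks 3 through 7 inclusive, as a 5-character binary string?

00101

reg_0 = 0xF5850
clock 1: out=0, reg = 0xFAC28
clock 2: out=0, reg = 0x7D614
clock 3: out=0, reg = 0xBEB0A
clock 4: out=0, reg = 0x5F585
clock 5: out=1, reg = 0x2FAC2
clock 6: out=0, reg = 0x17D61
clock 7: out=1, reg = 0x0BEB0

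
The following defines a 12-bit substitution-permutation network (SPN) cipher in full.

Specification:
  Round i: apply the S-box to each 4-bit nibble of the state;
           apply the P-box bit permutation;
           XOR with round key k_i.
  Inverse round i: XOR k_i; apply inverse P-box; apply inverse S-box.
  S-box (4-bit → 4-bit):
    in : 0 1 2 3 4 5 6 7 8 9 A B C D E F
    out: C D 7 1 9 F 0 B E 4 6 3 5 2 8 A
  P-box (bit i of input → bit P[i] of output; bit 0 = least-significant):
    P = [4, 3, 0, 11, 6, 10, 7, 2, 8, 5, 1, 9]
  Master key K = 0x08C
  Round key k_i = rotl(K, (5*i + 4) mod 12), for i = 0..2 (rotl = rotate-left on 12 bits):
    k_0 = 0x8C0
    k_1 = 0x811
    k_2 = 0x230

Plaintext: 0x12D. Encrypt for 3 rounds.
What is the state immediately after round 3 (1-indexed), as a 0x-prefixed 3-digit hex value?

0x643

s_0 = plaintext = 0x12D
s_1 = Round(s_0, k_0) = 0xF0A
s_2 = Round(s_1, k_1) = 0xABC
s_3 = Round(s_2, k_2) = 0x643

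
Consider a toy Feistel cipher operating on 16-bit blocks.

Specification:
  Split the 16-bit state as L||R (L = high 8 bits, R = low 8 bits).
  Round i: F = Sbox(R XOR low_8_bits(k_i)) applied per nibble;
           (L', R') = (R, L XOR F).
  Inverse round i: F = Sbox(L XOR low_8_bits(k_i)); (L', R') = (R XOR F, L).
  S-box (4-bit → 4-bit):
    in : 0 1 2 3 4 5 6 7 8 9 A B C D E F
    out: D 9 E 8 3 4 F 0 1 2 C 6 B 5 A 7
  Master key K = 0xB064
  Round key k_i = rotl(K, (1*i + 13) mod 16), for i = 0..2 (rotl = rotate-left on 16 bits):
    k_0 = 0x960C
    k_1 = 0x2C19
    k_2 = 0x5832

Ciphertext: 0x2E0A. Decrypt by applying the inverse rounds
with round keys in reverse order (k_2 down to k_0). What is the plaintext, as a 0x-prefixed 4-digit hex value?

s_0 = ciphertext = 0x2E0A
s_1 = InvRound(s_0, k_2) = 0x912E
s_2 = InvRound(s_1, k_1) = 0x3F91
s_3 = InvRound(s_2, k_0) = 0x193F

0x193F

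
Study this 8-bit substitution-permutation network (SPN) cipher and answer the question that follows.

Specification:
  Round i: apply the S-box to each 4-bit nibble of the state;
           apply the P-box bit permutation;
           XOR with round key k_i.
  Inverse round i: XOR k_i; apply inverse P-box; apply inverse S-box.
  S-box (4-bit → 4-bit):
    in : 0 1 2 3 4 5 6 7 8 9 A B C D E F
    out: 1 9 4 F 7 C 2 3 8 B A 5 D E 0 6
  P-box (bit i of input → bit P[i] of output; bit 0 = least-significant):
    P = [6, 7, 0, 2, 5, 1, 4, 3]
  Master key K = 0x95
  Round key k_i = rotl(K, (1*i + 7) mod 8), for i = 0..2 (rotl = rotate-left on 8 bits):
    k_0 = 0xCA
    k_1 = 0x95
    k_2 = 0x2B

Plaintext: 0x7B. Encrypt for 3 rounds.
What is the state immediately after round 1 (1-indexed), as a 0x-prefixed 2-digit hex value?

s_0 = plaintext = 0x7B
s_1 = Round(s_0, k_0) = 0xA9
s_2 = Round(s_1, k_1) = 0x5B
s_3 = Round(s_2, k_2) = 0x72

0xA9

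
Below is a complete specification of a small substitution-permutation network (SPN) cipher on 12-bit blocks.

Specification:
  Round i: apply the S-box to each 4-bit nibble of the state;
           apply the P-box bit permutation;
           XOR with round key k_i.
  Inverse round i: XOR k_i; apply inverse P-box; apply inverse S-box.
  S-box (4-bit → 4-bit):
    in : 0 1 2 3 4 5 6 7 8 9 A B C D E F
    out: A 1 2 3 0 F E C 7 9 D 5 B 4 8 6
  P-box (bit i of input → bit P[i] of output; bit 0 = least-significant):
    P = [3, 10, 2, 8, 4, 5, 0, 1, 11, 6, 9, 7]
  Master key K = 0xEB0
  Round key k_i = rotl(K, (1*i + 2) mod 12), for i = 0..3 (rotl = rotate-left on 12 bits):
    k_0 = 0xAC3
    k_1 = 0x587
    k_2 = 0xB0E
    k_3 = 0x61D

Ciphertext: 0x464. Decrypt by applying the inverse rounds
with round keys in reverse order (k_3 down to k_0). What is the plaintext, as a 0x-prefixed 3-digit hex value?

0xABC

s_0 = ciphertext = 0x464
s_1 = InvRound(s_0, k_3) = 0xF81
s_2 = InvRound(s_1, k_2) = 0xE78
s_3 = InvRound(s_2, k_1) = 0x55A
s_4 = InvRound(s_3, k_0) = 0xABC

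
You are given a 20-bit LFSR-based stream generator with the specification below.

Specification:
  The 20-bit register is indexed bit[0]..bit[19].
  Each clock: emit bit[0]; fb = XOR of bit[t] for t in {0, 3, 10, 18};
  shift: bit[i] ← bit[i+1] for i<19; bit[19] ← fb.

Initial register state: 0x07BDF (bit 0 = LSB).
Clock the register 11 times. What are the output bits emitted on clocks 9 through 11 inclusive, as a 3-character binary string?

reg_0 = 0x07BDF
clock 1: out=1, reg = 0x03DEF
clock 2: out=1, reg = 0x81EF7
clock 3: out=1, reg = 0x40F7B
clock 4: out=1, reg = 0x207BD
clock 5: out=1, reg = 0x903DE
clock 6: out=0, reg = 0xC81EF
clock 7: out=1, reg = 0xE40F7
clock 8: out=1, reg = 0x7207B
clock 9: out=1, reg = 0xB903D
clock 10: out=1, reg = 0x5C81E
clock 11: out=0, reg = 0x2E40F

110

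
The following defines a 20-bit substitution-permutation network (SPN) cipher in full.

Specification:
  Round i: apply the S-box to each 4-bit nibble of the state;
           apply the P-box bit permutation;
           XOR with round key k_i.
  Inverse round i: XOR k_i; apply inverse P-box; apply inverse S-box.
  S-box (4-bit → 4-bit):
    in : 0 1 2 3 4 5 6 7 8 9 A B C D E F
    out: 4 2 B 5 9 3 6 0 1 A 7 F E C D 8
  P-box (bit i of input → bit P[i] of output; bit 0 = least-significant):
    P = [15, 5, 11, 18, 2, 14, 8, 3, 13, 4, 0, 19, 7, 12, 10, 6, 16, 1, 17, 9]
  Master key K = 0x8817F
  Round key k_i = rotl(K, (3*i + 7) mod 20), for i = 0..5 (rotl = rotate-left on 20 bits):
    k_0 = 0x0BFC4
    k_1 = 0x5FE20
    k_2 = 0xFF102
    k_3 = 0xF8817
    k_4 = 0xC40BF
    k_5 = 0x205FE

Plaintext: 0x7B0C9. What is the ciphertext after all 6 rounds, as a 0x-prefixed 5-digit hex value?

0x5A708

s_0 = plaintext = 0x7B0C9
s_1 = Round(s_0, k_0) = 0x4EA2D
s_2 = Round(s_1, k_1) = 0x090FD
s_3 = Round(s_2, k_2) = 0x9E94B
s_4 = Round(s_3, k_3) = 0x306E9
s_5 = Round(s_4, k_4) = 0xB4582
s_6 = Round(s_5, k_5) = 0x5A708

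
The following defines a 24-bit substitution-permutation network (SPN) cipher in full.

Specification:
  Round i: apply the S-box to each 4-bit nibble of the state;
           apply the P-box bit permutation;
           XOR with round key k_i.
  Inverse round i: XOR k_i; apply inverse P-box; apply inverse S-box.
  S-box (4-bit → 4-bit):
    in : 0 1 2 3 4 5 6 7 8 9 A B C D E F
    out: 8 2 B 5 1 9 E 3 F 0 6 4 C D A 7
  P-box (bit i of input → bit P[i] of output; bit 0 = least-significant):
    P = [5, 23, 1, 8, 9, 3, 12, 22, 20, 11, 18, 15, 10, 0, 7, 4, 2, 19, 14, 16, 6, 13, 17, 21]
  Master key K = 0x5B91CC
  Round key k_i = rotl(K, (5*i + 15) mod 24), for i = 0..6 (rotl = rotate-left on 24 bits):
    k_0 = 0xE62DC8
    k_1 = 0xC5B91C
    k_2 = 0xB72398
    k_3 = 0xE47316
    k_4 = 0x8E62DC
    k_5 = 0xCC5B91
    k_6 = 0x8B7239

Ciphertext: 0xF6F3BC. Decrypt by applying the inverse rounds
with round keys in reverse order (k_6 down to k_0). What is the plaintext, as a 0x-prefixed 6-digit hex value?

s_0 = ciphertext = 0xF6F3BC
s_1 = InvRound(s_0, k_6) = 0x02AD00
s_2 = InvRound(s_1, k_5) = 0xAA8CD1
s_3 = InvRound(s_2, k_4) = 0xE37679
s_4 = InvRound(s_3, k_3) = 0x357B1D
s_5 = InvRound(s_4, k_2) = 0xB3A1B1
s_6 = InvRound(s_5, k_1) = 0xC4AF64
s_7 = InvRound(s_6, k_0) = 0xC4B074

0xC4B074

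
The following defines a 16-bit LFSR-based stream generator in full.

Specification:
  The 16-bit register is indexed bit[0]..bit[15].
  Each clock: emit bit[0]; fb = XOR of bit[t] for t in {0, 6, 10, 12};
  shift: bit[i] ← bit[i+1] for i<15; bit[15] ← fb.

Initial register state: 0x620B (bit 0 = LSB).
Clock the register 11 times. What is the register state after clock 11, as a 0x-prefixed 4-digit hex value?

0x81AC

reg_0 = 0x620B
clock 1: out=1, reg = 0xB105
clock 2: out=1, reg = 0x5882
clock 3: out=0, reg = 0xAC41
clock 4: out=1, reg = 0xD620
clock 5: out=0, reg = 0x6B10
clock 6: out=0, reg = 0x3588
clock 7: out=0, reg = 0x1AC4
clock 8: out=0, reg = 0x0D62
clock 9: out=0, reg = 0x06B1
clock 10: out=1, reg = 0x0358
clock 11: out=0, reg = 0x81AC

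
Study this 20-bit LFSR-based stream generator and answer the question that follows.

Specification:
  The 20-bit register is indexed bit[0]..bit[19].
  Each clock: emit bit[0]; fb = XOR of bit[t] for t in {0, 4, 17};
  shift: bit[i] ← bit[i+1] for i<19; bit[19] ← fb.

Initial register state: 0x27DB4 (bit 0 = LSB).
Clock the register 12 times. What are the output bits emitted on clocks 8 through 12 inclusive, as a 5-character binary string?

reg_0 = 0x27DB4
clock 1: out=0, reg = 0x13EDA
clock 2: out=0, reg = 0x89F6D
clock 3: out=1, reg = 0xC4FB6
clock 4: out=0, reg = 0xE27DB
clock 5: out=1, reg = 0xF13ED
clock 6: out=1, reg = 0x789F6
clock 7: out=0, reg = 0x3C4FB
clock 8: out=1, reg = 0x9E27D
clock 9: out=1, reg = 0x4F13E
clock 10: out=0, reg = 0xA789F
clock 11: out=1, reg = 0xD3C4F
clock 12: out=1, reg = 0xE9E27

11011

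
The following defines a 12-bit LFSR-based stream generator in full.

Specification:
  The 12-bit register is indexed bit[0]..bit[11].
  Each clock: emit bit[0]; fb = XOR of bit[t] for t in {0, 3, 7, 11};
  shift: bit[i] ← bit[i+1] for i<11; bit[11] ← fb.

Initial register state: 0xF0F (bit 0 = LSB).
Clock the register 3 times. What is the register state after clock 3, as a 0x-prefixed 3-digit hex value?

0xFE1

reg_0 = 0xF0F
clock 1: out=1, reg = 0xF87
clock 2: out=1, reg = 0xFC3
clock 3: out=1, reg = 0xFE1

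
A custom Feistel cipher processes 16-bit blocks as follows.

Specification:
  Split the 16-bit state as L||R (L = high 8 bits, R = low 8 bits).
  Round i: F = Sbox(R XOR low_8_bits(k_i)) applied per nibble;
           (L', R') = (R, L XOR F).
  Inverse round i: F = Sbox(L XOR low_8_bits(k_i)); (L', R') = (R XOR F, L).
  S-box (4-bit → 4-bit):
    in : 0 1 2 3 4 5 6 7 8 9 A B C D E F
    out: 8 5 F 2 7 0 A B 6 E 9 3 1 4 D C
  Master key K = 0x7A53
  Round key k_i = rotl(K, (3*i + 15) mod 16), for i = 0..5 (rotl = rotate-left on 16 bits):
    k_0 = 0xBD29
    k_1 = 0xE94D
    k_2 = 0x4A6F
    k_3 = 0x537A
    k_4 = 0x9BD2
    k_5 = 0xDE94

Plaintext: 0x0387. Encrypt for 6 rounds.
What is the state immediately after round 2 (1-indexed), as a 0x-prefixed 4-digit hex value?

s_0 = plaintext = 0x0387
s_1 = Round(s_0, k_0) = 0x879E
s_2 = Round(s_1, k_1) = 0x9EC5
s_3 = Round(s_2, k_2) = 0xC507
s_4 = Round(s_3, k_3) = 0x0771
s_5 = Round(s_4, k_4) = 0x7195
s_6 = Round(s_5, k_5) = 0x95F4

0x9EC5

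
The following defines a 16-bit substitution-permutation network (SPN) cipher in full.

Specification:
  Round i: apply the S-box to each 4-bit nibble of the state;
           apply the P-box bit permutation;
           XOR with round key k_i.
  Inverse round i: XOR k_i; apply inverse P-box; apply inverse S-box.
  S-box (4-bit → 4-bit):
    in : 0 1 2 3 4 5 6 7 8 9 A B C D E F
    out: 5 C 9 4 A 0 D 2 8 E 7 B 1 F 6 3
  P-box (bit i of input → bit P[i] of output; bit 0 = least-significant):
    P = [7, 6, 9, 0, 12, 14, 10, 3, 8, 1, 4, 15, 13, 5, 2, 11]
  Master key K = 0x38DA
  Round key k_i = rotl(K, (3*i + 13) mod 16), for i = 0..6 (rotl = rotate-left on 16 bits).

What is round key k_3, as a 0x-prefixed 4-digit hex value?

K = 0x38DA
k_0 = rotl(K, (3*0+13) mod 16) = rotl(K, 13) = 0x471B
k_1 = rotl(K, (3*1+13) mod 16) = rotl(K, 0) = 0x38DA
k_2 = rotl(K, (3*2+13) mod 16) = rotl(K, 3) = 0xC6D1
k_3 = rotl(K, (3*3+13) mod 16) = rotl(K, 6) = 0x368E

0x368E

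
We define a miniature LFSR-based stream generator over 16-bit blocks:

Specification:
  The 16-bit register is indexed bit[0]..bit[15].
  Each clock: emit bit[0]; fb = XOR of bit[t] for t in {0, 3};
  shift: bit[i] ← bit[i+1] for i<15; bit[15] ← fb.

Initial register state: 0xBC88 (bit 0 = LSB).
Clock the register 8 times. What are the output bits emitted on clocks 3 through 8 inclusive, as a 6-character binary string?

010001

reg_0 = 0xBC88
clock 1: out=0, reg = 0xDE44
clock 2: out=0, reg = 0x6F22
clock 3: out=0, reg = 0x3791
clock 4: out=1, reg = 0x9BC8
clock 5: out=0, reg = 0xCDE4
clock 6: out=0, reg = 0x66F2
clock 7: out=0, reg = 0x3379
clock 8: out=1, reg = 0x19BC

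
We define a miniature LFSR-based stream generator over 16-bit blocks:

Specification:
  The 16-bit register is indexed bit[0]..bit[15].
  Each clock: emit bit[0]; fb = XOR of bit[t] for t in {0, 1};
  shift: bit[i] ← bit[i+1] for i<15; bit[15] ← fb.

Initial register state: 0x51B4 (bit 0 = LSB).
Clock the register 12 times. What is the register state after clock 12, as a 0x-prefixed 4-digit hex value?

reg_0 = 0x51B4
clock 1: out=0, reg = 0x28DA
clock 2: out=0, reg = 0x946D
clock 3: out=1, reg = 0xCA36
clock 4: out=0, reg = 0xE51B
clock 5: out=1, reg = 0x728D
clock 6: out=1, reg = 0xB946
clock 7: out=0, reg = 0xDCA3
clock 8: out=1, reg = 0x6E51
clock 9: out=1, reg = 0xB728
clock 10: out=0, reg = 0x5B94
clock 11: out=0, reg = 0x2DCA
clock 12: out=0, reg = 0x96E5

0x96E5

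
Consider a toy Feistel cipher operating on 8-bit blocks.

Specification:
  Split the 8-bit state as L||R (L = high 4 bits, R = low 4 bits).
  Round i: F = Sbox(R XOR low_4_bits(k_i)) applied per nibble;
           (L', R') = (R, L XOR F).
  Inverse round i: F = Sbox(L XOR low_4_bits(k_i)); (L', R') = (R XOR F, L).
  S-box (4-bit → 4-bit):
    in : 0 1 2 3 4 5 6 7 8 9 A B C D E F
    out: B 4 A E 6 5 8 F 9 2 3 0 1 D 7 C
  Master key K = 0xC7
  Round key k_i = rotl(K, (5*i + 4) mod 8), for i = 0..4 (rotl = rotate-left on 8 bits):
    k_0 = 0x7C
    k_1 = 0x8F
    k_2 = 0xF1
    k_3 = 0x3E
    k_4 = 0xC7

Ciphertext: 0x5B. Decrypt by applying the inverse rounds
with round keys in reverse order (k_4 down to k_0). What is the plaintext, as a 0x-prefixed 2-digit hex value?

s_0 = ciphertext = 0x5B
s_1 = InvRound(s_0, k_4) = 0x15
s_2 = InvRound(s_1, k_3) = 0x91
s_3 = InvRound(s_2, k_2) = 0x89
s_4 = InvRound(s_3, k_1) = 0x68
s_5 = InvRound(s_4, k_0) = 0xB6

0xB6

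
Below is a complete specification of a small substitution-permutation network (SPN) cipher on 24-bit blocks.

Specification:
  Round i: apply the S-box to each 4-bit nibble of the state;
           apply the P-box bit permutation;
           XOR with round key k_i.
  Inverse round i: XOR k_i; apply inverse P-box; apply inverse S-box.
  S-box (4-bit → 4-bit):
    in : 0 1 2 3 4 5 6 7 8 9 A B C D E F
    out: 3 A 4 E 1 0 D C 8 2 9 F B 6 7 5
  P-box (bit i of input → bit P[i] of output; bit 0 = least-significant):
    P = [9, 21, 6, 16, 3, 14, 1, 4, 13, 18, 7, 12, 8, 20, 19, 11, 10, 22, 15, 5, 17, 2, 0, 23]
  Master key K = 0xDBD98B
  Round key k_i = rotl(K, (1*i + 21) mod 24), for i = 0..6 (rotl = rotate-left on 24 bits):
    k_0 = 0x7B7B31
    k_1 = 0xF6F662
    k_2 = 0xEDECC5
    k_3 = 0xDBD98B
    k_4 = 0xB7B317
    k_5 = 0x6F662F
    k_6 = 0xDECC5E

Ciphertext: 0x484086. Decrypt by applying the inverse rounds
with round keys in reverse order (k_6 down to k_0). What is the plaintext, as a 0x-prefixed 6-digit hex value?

s_0 = ciphertext = 0x484086
s_1 = InvRound(s_0, k_6) = 0xAF1DA2
s_2 = InvRound(s_1, k_5) = 0x39A604
s_3 = InvRound(s_2, k_4) = 0x64F175
s_4 = InvRound(s_3, k_3) = 0xC83E63
s_5 = InvRound(s_4, k_2) = 0x9753DC
s_6 = InvRound(s_5, k_1) = 0x9B4F61
s_7 = InvRound(s_6, k_0) = 0x805A8D

0x805A8D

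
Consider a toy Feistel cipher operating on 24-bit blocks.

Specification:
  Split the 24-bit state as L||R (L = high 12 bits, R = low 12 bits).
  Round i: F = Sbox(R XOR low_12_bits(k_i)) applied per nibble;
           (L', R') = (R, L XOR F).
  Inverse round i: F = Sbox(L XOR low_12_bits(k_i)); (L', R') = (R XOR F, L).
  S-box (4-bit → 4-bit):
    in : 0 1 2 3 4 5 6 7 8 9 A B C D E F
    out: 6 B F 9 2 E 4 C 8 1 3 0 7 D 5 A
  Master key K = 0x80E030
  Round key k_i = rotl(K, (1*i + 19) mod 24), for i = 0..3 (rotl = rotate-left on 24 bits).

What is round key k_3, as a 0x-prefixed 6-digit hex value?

K = 0x80E030
k_0 = rotl(K, (1*0+19) mod 24) = rotl(K, 19) = 0x840701
k_1 = rotl(K, (1*1+19) mod 24) = rotl(K, 20) = 0x080E03
k_2 = rotl(K, (1*2+19) mod 24) = rotl(K, 21) = 0x101C06
k_3 = rotl(K, (1*3+19) mod 24) = rotl(K, 22) = 0x20380C

0x20380C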